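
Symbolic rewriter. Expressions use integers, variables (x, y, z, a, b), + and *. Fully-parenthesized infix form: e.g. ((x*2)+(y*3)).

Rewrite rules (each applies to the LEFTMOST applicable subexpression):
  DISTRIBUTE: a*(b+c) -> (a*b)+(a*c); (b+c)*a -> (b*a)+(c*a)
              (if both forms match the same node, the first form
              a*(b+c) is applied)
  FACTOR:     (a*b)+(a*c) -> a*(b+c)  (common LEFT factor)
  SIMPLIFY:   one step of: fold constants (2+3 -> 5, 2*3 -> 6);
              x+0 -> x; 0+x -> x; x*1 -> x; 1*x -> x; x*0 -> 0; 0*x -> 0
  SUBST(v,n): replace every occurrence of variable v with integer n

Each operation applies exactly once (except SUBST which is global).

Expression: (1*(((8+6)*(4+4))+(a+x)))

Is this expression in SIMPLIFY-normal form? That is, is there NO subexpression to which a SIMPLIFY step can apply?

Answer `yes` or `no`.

Answer: no

Derivation:
Expression: (1*(((8+6)*(4+4))+(a+x)))
Scanning for simplifiable subexpressions (pre-order)...
  at root: (1*(((8+6)*(4+4))+(a+x))) (SIMPLIFIABLE)
  at R: (((8+6)*(4+4))+(a+x)) (not simplifiable)
  at RL: ((8+6)*(4+4)) (not simplifiable)
  at RLL: (8+6) (SIMPLIFIABLE)
  at RLR: (4+4) (SIMPLIFIABLE)
  at RR: (a+x) (not simplifiable)
Found simplifiable subexpr at path root: (1*(((8+6)*(4+4))+(a+x)))
One SIMPLIFY step would give: (((8+6)*(4+4))+(a+x))
-> NOT in normal form.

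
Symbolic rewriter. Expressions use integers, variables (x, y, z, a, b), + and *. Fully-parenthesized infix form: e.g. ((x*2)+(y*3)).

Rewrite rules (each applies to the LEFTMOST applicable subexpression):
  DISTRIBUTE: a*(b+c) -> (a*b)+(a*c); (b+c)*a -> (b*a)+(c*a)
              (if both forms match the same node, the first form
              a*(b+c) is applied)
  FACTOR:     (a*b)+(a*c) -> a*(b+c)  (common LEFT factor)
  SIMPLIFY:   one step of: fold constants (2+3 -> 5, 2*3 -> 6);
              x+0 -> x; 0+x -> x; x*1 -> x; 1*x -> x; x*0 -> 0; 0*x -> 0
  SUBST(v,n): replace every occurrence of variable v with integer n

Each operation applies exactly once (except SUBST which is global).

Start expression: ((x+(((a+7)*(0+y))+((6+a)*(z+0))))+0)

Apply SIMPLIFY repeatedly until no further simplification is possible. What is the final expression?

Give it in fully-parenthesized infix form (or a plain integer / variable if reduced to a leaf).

Answer: (x+(((a+7)*y)+((6+a)*z)))

Derivation:
Start: ((x+(((a+7)*(0+y))+((6+a)*(z+0))))+0)
Step 1: at root: ((x+(((a+7)*(0+y))+((6+a)*(z+0))))+0) -> (x+(((a+7)*(0+y))+((6+a)*(z+0)))); overall: ((x+(((a+7)*(0+y))+((6+a)*(z+0))))+0) -> (x+(((a+7)*(0+y))+((6+a)*(z+0))))
Step 2: at RLR: (0+y) -> y; overall: (x+(((a+7)*(0+y))+((6+a)*(z+0)))) -> (x+(((a+7)*y)+((6+a)*(z+0))))
Step 3: at RRR: (z+0) -> z; overall: (x+(((a+7)*y)+((6+a)*(z+0)))) -> (x+(((a+7)*y)+((6+a)*z)))
Fixed point: (x+(((a+7)*y)+((6+a)*z)))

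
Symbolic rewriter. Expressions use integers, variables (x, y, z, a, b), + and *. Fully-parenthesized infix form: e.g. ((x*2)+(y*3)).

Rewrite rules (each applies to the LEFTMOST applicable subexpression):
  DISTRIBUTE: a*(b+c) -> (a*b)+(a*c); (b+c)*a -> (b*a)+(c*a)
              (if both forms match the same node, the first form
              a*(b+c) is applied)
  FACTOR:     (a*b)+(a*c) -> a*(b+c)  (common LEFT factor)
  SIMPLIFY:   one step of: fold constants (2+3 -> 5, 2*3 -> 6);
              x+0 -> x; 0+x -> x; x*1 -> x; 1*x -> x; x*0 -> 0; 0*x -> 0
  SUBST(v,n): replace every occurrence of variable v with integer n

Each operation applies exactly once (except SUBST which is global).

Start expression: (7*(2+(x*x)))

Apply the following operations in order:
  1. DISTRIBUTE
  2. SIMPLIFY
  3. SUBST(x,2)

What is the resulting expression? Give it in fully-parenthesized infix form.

Start: (7*(2+(x*x)))
Apply DISTRIBUTE at root (target: (7*(2+(x*x)))): (7*(2+(x*x))) -> ((7*2)+(7*(x*x)))
Apply SIMPLIFY at L (target: (7*2)): ((7*2)+(7*(x*x))) -> (14+(7*(x*x)))
Apply SUBST(x,2): (14+(7*(x*x))) -> (14+(7*(2*2)))

Answer: (14+(7*(2*2)))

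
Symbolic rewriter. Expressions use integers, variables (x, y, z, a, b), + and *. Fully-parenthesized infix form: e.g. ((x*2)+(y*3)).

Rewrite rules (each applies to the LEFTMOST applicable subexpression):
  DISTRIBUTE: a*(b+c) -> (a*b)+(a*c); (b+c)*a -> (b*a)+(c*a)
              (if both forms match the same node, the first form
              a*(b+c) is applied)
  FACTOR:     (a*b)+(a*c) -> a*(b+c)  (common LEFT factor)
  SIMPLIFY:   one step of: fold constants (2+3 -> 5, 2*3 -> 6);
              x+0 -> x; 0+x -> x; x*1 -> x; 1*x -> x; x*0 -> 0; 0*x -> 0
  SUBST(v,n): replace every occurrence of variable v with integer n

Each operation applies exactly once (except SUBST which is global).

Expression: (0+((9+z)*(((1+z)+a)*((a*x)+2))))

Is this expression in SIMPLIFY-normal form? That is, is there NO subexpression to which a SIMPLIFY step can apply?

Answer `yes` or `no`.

Answer: no

Derivation:
Expression: (0+((9+z)*(((1+z)+a)*((a*x)+2))))
Scanning for simplifiable subexpressions (pre-order)...
  at root: (0+((9+z)*(((1+z)+a)*((a*x)+2)))) (SIMPLIFIABLE)
  at R: ((9+z)*(((1+z)+a)*((a*x)+2))) (not simplifiable)
  at RL: (9+z) (not simplifiable)
  at RR: (((1+z)+a)*((a*x)+2)) (not simplifiable)
  at RRL: ((1+z)+a) (not simplifiable)
  at RRLL: (1+z) (not simplifiable)
  at RRR: ((a*x)+2) (not simplifiable)
  at RRRL: (a*x) (not simplifiable)
Found simplifiable subexpr at path root: (0+((9+z)*(((1+z)+a)*((a*x)+2))))
One SIMPLIFY step would give: ((9+z)*(((1+z)+a)*((a*x)+2)))
-> NOT in normal form.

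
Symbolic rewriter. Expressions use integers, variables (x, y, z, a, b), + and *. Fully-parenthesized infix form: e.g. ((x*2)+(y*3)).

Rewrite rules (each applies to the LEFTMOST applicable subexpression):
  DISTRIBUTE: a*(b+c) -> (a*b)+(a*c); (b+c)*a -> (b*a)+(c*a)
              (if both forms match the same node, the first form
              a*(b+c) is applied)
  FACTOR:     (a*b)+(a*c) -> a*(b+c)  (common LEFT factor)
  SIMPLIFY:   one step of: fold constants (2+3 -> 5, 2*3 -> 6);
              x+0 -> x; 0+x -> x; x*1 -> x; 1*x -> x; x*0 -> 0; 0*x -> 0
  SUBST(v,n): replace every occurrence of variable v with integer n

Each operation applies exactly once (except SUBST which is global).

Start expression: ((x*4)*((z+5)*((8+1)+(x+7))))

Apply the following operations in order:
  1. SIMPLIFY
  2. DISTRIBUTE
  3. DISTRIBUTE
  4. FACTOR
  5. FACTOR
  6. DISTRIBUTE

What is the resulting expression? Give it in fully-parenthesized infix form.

Answer: ((x*4)*(((z+5)*9)+((z+5)*(x+7))))

Derivation:
Start: ((x*4)*((z+5)*((8+1)+(x+7))))
Apply SIMPLIFY at RRL (target: (8+1)): ((x*4)*((z+5)*((8+1)+(x+7)))) -> ((x*4)*((z+5)*(9+(x+7))))
Apply DISTRIBUTE at R (target: ((z+5)*(9+(x+7)))): ((x*4)*((z+5)*(9+(x+7)))) -> ((x*4)*(((z+5)*9)+((z+5)*(x+7))))
Apply DISTRIBUTE at root (target: ((x*4)*(((z+5)*9)+((z+5)*(x+7))))): ((x*4)*(((z+5)*9)+((z+5)*(x+7)))) -> (((x*4)*((z+5)*9))+((x*4)*((z+5)*(x+7))))
Apply FACTOR at root (target: (((x*4)*((z+5)*9))+((x*4)*((z+5)*(x+7))))): (((x*4)*((z+5)*9))+((x*4)*((z+5)*(x+7)))) -> ((x*4)*(((z+5)*9)+((z+5)*(x+7))))
Apply FACTOR at R (target: (((z+5)*9)+((z+5)*(x+7)))): ((x*4)*(((z+5)*9)+((z+5)*(x+7)))) -> ((x*4)*((z+5)*(9+(x+7))))
Apply DISTRIBUTE at R (target: ((z+5)*(9+(x+7)))): ((x*4)*((z+5)*(9+(x+7)))) -> ((x*4)*(((z+5)*9)+((z+5)*(x+7))))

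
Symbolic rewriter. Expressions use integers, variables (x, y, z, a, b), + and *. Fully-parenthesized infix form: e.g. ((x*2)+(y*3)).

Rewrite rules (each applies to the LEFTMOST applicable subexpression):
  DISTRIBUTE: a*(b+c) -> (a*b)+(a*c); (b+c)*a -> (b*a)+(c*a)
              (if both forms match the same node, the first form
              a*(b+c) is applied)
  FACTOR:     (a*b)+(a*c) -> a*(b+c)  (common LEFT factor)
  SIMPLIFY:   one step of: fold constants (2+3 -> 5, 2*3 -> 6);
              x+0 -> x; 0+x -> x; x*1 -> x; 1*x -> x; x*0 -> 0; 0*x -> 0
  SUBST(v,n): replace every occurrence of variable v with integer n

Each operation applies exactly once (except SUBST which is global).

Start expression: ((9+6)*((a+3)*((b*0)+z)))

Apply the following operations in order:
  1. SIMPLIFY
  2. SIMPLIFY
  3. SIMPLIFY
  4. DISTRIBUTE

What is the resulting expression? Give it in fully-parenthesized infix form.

Start: ((9+6)*((a+3)*((b*0)+z)))
Apply SIMPLIFY at L (target: (9+6)): ((9+6)*((a+3)*((b*0)+z))) -> (15*((a+3)*((b*0)+z)))
Apply SIMPLIFY at RRL (target: (b*0)): (15*((a+3)*((b*0)+z))) -> (15*((a+3)*(0+z)))
Apply SIMPLIFY at RR (target: (0+z)): (15*((a+3)*(0+z))) -> (15*((a+3)*z))
Apply DISTRIBUTE at R (target: ((a+3)*z)): (15*((a+3)*z)) -> (15*((a*z)+(3*z)))

Answer: (15*((a*z)+(3*z)))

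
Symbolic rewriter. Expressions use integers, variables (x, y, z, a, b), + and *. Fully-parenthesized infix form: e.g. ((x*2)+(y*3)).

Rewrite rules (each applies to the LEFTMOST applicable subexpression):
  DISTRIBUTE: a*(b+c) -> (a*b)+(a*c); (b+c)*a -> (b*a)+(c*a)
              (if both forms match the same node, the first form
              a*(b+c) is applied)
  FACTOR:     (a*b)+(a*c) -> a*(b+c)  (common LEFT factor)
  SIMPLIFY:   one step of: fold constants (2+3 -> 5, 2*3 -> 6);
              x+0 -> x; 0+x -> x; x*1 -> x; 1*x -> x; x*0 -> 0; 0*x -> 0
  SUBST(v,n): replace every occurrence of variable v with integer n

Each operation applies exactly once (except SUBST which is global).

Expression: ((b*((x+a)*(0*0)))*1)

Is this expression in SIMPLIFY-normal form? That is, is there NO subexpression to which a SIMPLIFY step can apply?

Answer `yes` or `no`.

Answer: no

Derivation:
Expression: ((b*((x+a)*(0*0)))*1)
Scanning for simplifiable subexpressions (pre-order)...
  at root: ((b*((x+a)*(0*0)))*1) (SIMPLIFIABLE)
  at L: (b*((x+a)*(0*0))) (not simplifiable)
  at LR: ((x+a)*(0*0)) (not simplifiable)
  at LRL: (x+a) (not simplifiable)
  at LRR: (0*0) (SIMPLIFIABLE)
Found simplifiable subexpr at path root: ((b*((x+a)*(0*0)))*1)
One SIMPLIFY step would give: (b*((x+a)*(0*0)))
-> NOT in normal form.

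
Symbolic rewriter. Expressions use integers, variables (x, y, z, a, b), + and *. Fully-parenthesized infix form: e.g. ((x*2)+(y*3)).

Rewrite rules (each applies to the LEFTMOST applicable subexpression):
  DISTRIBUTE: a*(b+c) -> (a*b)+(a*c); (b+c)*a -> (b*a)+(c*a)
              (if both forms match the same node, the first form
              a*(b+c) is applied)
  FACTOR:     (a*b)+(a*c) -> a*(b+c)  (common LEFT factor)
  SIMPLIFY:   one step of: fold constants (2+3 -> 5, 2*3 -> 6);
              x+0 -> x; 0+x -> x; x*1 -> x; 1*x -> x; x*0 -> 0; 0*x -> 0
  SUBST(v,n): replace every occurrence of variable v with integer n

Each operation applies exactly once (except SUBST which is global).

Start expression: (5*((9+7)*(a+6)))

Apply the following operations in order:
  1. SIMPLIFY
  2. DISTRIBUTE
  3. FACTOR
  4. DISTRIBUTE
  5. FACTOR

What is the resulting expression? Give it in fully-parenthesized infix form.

Answer: (5*(16*(a+6)))

Derivation:
Start: (5*((9+7)*(a+6)))
Apply SIMPLIFY at RL (target: (9+7)): (5*((9+7)*(a+6))) -> (5*(16*(a+6)))
Apply DISTRIBUTE at R (target: (16*(a+6))): (5*(16*(a+6))) -> (5*((16*a)+(16*6)))
Apply FACTOR at R (target: ((16*a)+(16*6))): (5*((16*a)+(16*6))) -> (5*(16*(a+6)))
Apply DISTRIBUTE at R (target: (16*(a+6))): (5*(16*(a+6))) -> (5*((16*a)+(16*6)))
Apply FACTOR at R (target: ((16*a)+(16*6))): (5*((16*a)+(16*6))) -> (5*(16*(a+6)))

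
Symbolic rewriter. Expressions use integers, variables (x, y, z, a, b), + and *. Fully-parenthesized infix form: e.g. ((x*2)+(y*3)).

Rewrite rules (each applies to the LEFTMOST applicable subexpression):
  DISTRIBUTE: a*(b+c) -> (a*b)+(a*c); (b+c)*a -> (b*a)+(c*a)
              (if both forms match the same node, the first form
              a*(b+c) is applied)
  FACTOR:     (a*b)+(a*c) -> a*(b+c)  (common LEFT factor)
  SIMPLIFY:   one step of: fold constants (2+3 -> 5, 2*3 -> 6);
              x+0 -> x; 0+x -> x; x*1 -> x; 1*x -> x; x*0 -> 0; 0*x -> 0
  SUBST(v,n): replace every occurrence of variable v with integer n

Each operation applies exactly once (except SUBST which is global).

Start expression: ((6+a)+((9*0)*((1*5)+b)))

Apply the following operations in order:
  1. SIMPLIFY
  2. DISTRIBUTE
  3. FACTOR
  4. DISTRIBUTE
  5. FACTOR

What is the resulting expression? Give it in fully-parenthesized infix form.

Start: ((6+a)+((9*0)*((1*5)+b)))
Apply SIMPLIFY at RL (target: (9*0)): ((6+a)+((9*0)*((1*5)+b))) -> ((6+a)+(0*((1*5)+b)))
Apply DISTRIBUTE at R (target: (0*((1*5)+b))): ((6+a)+(0*((1*5)+b))) -> ((6+a)+((0*(1*5))+(0*b)))
Apply FACTOR at R (target: ((0*(1*5))+(0*b))): ((6+a)+((0*(1*5))+(0*b))) -> ((6+a)+(0*((1*5)+b)))
Apply DISTRIBUTE at R (target: (0*((1*5)+b))): ((6+a)+(0*((1*5)+b))) -> ((6+a)+((0*(1*5))+(0*b)))
Apply FACTOR at R (target: ((0*(1*5))+(0*b))): ((6+a)+((0*(1*5))+(0*b))) -> ((6+a)+(0*((1*5)+b)))

Answer: ((6+a)+(0*((1*5)+b)))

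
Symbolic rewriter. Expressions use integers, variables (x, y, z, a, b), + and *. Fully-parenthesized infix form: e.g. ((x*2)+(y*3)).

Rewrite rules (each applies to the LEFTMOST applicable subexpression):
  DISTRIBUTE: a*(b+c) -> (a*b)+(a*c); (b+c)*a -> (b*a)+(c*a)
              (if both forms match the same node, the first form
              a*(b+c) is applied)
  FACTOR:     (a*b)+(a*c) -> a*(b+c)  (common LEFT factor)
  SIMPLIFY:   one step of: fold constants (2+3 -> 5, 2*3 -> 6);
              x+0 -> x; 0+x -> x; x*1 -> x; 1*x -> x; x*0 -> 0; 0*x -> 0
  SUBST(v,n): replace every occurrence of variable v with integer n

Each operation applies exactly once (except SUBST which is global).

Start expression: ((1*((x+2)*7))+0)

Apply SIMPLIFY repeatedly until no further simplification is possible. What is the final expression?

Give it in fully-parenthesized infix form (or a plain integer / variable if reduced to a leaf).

Start: ((1*((x+2)*7))+0)
Step 1: at root: ((1*((x+2)*7))+0) -> (1*((x+2)*7)); overall: ((1*((x+2)*7))+0) -> (1*((x+2)*7))
Step 2: at root: (1*((x+2)*7)) -> ((x+2)*7); overall: (1*((x+2)*7)) -> ((x+2)*7)
Fixed point: ((x+2)*7)

Answer: ((x+2)*7)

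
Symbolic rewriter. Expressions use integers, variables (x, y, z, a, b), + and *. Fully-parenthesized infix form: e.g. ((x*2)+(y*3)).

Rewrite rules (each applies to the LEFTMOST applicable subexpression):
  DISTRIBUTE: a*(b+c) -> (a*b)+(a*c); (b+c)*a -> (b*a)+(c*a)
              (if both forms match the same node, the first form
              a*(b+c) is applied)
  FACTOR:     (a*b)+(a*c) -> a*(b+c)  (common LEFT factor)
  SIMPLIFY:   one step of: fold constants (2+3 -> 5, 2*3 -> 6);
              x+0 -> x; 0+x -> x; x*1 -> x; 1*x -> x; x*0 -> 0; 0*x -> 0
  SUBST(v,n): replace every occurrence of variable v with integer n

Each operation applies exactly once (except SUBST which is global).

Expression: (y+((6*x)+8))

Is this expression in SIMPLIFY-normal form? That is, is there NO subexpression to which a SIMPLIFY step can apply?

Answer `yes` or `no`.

Answer: yes

Derivation:
Expression: (y+((6*x)+8))
Scanning for simplifiable subexpressions (pre-order)...
  at root: (y+((6*x)+8)) (not simplifiable)
  at R: ((6*x)+8) (not simplifiable)
  at RL: (6*x) (not simplifiable)
Result: no simplifiable subexpression found -> normal form.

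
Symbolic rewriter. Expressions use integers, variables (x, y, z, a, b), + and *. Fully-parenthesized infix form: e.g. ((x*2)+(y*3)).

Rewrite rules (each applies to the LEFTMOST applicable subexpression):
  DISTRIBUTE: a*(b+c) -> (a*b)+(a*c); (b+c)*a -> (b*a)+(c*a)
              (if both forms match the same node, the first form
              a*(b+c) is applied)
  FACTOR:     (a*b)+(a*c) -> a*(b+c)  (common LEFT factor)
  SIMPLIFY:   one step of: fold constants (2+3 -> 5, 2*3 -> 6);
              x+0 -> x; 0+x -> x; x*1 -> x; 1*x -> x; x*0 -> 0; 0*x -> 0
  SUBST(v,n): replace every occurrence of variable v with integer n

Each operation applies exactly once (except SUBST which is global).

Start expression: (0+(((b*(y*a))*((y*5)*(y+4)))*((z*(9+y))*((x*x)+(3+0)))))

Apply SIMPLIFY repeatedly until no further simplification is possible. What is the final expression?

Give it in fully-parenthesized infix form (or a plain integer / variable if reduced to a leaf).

Answer: (((b*(y*a))*((y*5)*(y+4)))*((z*(9+y))*((x*x)+3)))

Derivation:
Start: (0+(((b*(y*a))*((y*5)*(y+4)))*((z*(9+y))*((x*x)+(3+0)))))
Step 1: at root: (0+(((b*(y*a))*((y*5)*(y+4)))*((z*(9+y))*((x*x)+(3+0))))) -> (((b*(y*a))*((y*5)*(y+4)))*((z*(9+y))*((x*x)+(3+0)))); overall: (0+(((b*(y*a))*((y*5)*(y+4)))*((z*(9+y))*((x*x)+(3+0))))) -> (((b*(y*a))*((y*5)*(y+4)))*((z*(9+y))*((x*x)+(3+0))))
Step 2: at RRR: (3+0) -> 3; overall: (((b*(y*a))*((y*5)*(y+4)))*((z*(9+y))*((x*x)+(3+0)))) -> (((b*(y*a))*((y*5)*(y+4)))*((z*(9+y))*((x*x)+3)))
Fixed point: (((b*(y*a))*((y*5)*(y+4)))*((z*(9+y))*((x*x)+3)))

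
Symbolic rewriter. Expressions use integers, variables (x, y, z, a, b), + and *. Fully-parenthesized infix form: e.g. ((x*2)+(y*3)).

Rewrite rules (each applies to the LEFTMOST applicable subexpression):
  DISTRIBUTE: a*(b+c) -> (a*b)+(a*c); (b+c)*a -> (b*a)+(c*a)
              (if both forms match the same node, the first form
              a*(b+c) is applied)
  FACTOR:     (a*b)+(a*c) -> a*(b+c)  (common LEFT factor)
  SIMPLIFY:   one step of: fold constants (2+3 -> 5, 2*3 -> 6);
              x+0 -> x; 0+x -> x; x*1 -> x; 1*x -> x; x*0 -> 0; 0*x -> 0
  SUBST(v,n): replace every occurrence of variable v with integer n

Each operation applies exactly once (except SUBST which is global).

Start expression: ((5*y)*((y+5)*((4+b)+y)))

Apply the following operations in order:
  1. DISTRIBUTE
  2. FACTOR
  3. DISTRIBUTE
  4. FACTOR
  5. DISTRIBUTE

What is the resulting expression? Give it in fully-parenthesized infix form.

Start: ((5*y)*((y+5)*((4+b)+y)))
Apply DISTRIBUTE at R (target: ((y+5)*((4+b)+y))): ((5*y)*((y+5)*((4+b)+y))) -> ((5*y)*(((y+5)*(4+b))+((y+5)*y)))
Apply FACTOR at R (target: (((y+5)*(4+b))+((y+5)*y))): ((5*y)*(((y+5)*(4+b))+((y+5)*y))) -> ((5*y)*((y+5)*((4+b)+y)))
Apply DISTRIBUTE at R (target: ((y+5)*((4+b)+y))): ((5*y)*((y+5)*((4+b)+y))) -> ((5*y)*(((y+5)*(4+b))+((y+5)*y)))
Apply FACTOR at R (target: (((y+5)*(4+b))+((y+5)*y))): ((5*y)*(((y+5)*(4+b))+((y+5)*y))) -> ((5*y)*((y+5)*((4+b)+y)))
Apply DISTRIBUTE at R (target: ((y+5)*((4+b)+y))): ((5*y)*((y+5)*((4+b)+y))) -> ((5*y)*(((y+5)*(4+b))+((y+5)*y)))

Answer: ((5*y)*(((y+5)*(4+b))+((y+5)*y)))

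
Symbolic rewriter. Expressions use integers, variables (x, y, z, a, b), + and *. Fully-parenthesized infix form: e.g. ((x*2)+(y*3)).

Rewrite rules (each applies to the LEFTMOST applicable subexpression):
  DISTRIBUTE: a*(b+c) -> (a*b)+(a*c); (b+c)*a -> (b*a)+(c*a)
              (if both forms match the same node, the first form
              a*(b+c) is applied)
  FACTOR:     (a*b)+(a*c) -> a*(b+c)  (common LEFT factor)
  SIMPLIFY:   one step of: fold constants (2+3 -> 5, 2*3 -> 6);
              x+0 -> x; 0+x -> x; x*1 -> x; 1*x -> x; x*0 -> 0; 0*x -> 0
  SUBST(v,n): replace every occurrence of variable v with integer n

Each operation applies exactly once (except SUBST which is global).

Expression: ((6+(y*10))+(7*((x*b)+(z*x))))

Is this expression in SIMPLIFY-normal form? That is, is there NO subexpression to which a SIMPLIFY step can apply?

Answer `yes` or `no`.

Answer: yes

Derivation:
Expression: ((6+(y*10))+(7*((x*b)+(z*x))))
Scanning for simplifiable subexpressions (pre-order)...
  at root: ((6+(y*10))+(7*((x*b)+(z*x)))) (not simplifiable)
  at L: (6+(y*10)) (not simplifiable)
  at LR: (y*10) (not simplifiable)
  at R: (7*((x*b)+(z*x))) (not simplifiable)
  at RR: ((x*b)+(z*x)) (not simplifiable)
  at RRL: (x*b) (not simplifiable)
  at RRR: (z*x) (not simplifiable)
Result: no simplifiable subexpression found -> normal form.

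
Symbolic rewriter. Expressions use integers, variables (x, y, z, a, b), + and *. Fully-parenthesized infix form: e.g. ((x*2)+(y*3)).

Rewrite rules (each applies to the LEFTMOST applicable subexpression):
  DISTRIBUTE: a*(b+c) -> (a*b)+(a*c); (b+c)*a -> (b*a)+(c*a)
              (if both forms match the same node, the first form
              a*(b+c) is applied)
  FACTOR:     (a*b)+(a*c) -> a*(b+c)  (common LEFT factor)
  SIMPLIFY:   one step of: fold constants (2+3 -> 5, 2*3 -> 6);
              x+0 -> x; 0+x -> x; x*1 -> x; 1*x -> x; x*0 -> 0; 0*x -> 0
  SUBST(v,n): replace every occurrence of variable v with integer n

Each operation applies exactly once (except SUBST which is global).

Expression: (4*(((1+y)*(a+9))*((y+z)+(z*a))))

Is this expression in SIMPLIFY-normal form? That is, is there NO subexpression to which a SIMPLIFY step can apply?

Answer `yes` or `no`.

Answer: yes

Derivation:
Expression: (4*(((1+y)*(a+9))*((y+z)+(z*a))))
Scanning for simplifiable subexpressions (pre-order)...
  at root: (4*(((1+y)*(a+9))*((y+z)+(z*a)))) (not simplifiable)
  at R: (((1+y)*(a+9))*((y+z)+(z*a))) (not simplifiable)
  at RL: ((1+y)*(a+9)) (not simplifiable)
  at RLL: (1+y) (not simplifiable)
  at RLR: (a+9) (not simplifiable)
  at RR: ((y+z)+(z*a)) (not simplifiable)
  at RRL: (y+z) (not simplifiable)
  at RRR: (z*a) (not simplifiable)
Result: no simplifiable subexpression found -> normal form.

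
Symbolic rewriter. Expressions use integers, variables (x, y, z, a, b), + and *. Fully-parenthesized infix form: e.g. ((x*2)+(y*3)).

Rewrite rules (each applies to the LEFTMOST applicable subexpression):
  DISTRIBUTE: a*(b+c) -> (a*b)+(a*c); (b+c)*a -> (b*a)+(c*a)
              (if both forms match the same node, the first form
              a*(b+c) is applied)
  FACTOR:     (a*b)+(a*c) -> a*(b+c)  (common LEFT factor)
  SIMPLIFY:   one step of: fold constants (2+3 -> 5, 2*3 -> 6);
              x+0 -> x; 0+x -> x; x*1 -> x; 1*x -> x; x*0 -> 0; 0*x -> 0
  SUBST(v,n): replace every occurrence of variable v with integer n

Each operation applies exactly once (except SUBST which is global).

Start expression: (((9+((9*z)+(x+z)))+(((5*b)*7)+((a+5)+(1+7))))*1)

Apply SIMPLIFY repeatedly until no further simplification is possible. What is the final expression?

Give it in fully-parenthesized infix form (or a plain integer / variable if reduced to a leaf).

Start: (((9+((9*z)+(x+z)))+(((5*b)*7)+((a+5)+(1+7))))*1)
Step 1: at root: (((9+((9*z)+(x+z)))+(((5*b)*7)+((a+5)+(1+7))))*1) -> ((9+((9*z)+(x+z)))+(((5*b)*7)+((a+5)+(1+7)))); overall: (((9+((9*z)+(x+z)))+(((5*b)*7)+((a+5)+(1+7))))*1) -> ((9+((9*z)+(x+z)))+(((5*b)*7)+((a+5)+(1+7))))
Step 2: at RRR: (1+7) -> 8; overall: ((9+((9*z)+(x+z)))+(((5*b)*7)+((a+5)+(1+7)))) -> ((9+((9*z)+(x+z)))+(((5*b)*7)+((a+5)+8)))
Fixed point: ((9+((9*z)+(x+z)))+(((5*b)*7)+((a+5)+8)))

Answer: ((9+((9*z)+(x+z)))+(((5*b)*7)+((a+5)+8)))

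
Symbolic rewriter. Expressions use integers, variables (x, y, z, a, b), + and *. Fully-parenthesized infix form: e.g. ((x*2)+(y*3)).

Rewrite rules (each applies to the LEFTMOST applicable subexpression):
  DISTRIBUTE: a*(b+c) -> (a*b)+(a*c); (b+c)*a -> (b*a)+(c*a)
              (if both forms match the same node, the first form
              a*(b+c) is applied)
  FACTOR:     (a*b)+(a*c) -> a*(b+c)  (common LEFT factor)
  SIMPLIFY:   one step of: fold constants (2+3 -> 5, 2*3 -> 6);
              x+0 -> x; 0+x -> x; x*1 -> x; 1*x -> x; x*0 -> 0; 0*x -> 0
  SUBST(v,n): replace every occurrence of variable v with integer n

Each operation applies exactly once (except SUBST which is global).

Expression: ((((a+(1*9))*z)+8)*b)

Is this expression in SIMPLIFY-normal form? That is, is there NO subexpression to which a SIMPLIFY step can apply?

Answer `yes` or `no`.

Expression: ((((a+(1*9))*z)+8)*b)
Scanning for simplifiable subexpressions (pre-order)...
  at root: ((((a+(1*9))*z)+8)*b) (not simplifiable)
  at L: (((a+(1*9))*z)+8) (not simplifiable)
  at LL: ((a+(1*9))*z) (not simplifiable)
  at LLL: (a+(1*9)) (not simplifiable)
  at LLLR: (1*9) (SIMPLIFIABLE)
Found simplifiable subexpr at path LLLR: (1*9)
One SIMPLIFY step would give: ((((a+9)*z)+8)*b)
-> NOT in normal form.

Answer: no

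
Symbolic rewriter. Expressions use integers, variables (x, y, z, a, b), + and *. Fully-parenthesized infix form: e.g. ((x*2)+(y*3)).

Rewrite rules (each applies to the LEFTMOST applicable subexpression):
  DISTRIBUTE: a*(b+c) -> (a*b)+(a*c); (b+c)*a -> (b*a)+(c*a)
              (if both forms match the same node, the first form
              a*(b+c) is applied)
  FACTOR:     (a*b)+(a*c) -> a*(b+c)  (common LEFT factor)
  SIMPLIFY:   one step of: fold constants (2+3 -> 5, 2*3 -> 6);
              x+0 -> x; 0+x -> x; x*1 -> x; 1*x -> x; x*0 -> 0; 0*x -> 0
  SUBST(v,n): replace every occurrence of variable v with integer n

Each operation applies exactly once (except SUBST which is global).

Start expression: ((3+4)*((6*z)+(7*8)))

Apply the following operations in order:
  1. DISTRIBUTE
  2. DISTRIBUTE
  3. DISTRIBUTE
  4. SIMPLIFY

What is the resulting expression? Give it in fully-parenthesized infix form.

Start: ((3+4)*((6*z)+(7*8)))
Apply DISTRIBUTE at root (target: ((3+4)*((6*z)+(7*8)))): ((3+4)*((6*z)+(7*8))) -> (((3+4)*(6*z))+((3+4)*(7*8)))
Apply DISTRIBUTE at L (target: ((3+4)*(6*z))): (((3+4)*(6*z))+((3+4)*(7*8))) -> (((3*(6*z))+(4*(6*z)))+((3+4)*(7*8)))
Apply DISTRIBUTE at R (target: ((3+4)*(7*8))): (((3*(6*z))+(4*(6*z)))+((3+4)*(7*8))) -> (((3*(6*z))+(4*(6*z)))+((3*(7*8))+(4*(7*8))))
Apply SIMPLIFY at RLR (target: (7*8)): (((3*(6*z))+(4*(6*z)))+((3*(7*8))+(4*(7*8)))) -> (((3*(6*z))+(4*(6*z)))+((3*56)+(4*(7*8))))

Answer: (((3*(6*z))+(4*(6*z)))+((3*56)+(4*(7*8))))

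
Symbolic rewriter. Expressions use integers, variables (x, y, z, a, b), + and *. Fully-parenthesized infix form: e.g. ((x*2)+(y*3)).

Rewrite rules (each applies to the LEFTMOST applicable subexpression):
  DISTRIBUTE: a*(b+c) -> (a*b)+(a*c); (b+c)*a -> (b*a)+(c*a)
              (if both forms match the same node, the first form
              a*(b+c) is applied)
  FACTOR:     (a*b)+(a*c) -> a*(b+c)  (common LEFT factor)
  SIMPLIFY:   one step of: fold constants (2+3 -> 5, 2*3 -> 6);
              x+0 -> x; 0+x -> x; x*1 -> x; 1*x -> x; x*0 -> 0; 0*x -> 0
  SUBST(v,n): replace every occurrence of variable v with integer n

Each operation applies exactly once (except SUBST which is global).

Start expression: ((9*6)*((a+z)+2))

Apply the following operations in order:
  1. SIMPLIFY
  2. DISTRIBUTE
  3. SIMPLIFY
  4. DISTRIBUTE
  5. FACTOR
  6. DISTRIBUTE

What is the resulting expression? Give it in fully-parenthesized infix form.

Start: ((9*6)*((a+z)+2))
Apply SIMPLIFY at L (target: (9*6)): ((9*6)*((a+z)+2)) -> (54*((a+z)+2))
Apply DISTRIBUTE at root (target: (54*((a+z)+2))): (54*((a+z)+2)) -> ((54*(a+z))+(54*2))
Apply SIMPLIFY at R (target: (54*2)): ((54*(a+z))+(54*2)) -> ((54*(a+z))+108)
Apply DISTRIBUTE at L (target: (54*(a+z))): ((54*(a+z))+108) -> (((54*a)+(54*z))+108)
Apply FACTOR at L (target: ((54*a)+(54*z))): (((54*a)+(54*z))+108) -> ((54*(a+z))+108)
Apply DISTRIBUTE at L (target: (54*(a+z))): ((54*(a+z))+108) -> (((54*a)+(54*z))+108)

Answer: (((54*a)+(54*z))+108)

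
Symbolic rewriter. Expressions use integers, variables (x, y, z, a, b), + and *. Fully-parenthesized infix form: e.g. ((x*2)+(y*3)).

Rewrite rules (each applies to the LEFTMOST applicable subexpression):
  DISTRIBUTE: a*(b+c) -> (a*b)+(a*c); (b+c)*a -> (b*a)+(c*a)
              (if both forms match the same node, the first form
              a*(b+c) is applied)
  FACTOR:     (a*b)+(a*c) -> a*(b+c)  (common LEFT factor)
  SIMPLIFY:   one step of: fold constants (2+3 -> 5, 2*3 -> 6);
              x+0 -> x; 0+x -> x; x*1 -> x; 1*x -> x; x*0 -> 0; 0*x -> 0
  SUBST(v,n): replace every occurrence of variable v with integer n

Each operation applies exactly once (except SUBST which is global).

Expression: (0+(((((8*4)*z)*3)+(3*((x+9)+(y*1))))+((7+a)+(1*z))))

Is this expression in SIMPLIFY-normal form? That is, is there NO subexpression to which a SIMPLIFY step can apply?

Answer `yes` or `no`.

Answer: no

Derivation:
Expression: (0+(((((8*4)*z)*3)+(3*((x+9)+(y*1))))+((7+a)+(1*z))))
Scanning for simplifiable subexpressions (pre-order)...
  at root: (0+(((((8*4)*z)*3)+(3*((x+9)+(y*1))))+((7+a)+(1*z)))) (SIMPLIFIABLE)
  at R: (((((8*4)*z)*3)+(3*((x+9)+(y*1))))+((7+a)+(1*z))) (not simplifiable)
  at RL: ((((8*4)*z)*3)+(3*((x+9)+(y*1)))) (not simplifiable)
  at RLL: (((8*4)*z)*3) (not simplifiable)
  at RLLL: ((8*4)*z) (not simplifiable)
  at RLLLL: (8*4) (SIMPLIFIABLE)
  at RLR: (3*((x+9)+(y*1))) (not simplifiable)
  at RLRR: ((x+9)+(y*1)) (not simplifiable)
  at RLRRL: (x+9) (not simplifiable)
  at RLRRR: (y*1) (SIMPLIFIABLE)
  at RR: ((7+a)+(1*z)) (not simplifiable)
  at RRL: (7+a) (not simplifiable)
  at RRR: (1*z) (SIMPLIFIABLE)
Found simplifiable subexpr at path root: (0+(((((8*4)*z)*3)+(3*((x+9)+(y*1))))+((7+a)+(1*z))))
One SIMPLIFY step would give: (((((8*4)*z)*3)+(3*((x+9)+(y*1))))+((7+a)+(1*z)))
-> NOT in normal form.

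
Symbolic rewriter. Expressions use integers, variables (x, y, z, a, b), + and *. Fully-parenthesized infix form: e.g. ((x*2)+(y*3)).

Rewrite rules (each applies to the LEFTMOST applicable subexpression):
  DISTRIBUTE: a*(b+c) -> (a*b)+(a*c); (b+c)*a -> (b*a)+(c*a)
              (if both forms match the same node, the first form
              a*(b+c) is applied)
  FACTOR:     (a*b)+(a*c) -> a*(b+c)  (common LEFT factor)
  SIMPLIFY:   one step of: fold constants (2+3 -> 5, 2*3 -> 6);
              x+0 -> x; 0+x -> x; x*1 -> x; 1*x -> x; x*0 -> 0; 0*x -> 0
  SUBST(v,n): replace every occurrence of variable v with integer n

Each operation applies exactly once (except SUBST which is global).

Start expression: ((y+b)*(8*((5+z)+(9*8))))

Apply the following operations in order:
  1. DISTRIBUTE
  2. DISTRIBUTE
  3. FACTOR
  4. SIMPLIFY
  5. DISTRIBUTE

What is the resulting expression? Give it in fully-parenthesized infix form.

Answer: ((y*((8*(5+z))+(8*72)))+(b*(8*((5+z)+(9*8)))))

Derivation:
Start: ((y+b)*(8*((5+z)+(9*8))))
Apply DISTRIBUTE at root (target: ((y+b)*(8*((5+z)+(9*8))))): ((y+b)*(8*((5+z)+(9*8)))) -> ((y*(8*((5+z)+(9*8))))+(b*(8*((5+z)+(9*8)))))
Apply DISTRIBUTE at LR (target: (8*((5+z)+(9*8)))): ((y*(8*((5+z)+(9*8))))+(b*(8*((5+z)+(9*8))))) -> ((y*((8*(5+z))+(8*(9*8))))+(b*(8*((5+z)+(9*8)))))
Apply FACTOR at LR (target: ((8*(5+z))+(8*(9*8)))): ((y*((8*(5+z))+(8*(9*8))))+(b*(8*((5+z)+(9*8))))) -> ((y*(8*((5+z)+(9*8))))+(b*(8*((5+z)+(9*8)))))
Apply SIMPLIFY at LRRR (target: (9*8)): ((y*(8*((5+z)+(9*8))))+(b*(8*((5+z)+(9*8))))) -> ((y*(8*((5+z)+72)))+(b*(8*((5+z)+(9*8)))))
Apply DISTRIBUTE at LR (target: (8*((5+z)+72))): ((y*(8*((5+z)+72)))+(b*(8*((5+z)+(9*8))))) -> ((y*((8*(5+z))+(8*72)))+(b*(8*((5+z)+(9*8)))))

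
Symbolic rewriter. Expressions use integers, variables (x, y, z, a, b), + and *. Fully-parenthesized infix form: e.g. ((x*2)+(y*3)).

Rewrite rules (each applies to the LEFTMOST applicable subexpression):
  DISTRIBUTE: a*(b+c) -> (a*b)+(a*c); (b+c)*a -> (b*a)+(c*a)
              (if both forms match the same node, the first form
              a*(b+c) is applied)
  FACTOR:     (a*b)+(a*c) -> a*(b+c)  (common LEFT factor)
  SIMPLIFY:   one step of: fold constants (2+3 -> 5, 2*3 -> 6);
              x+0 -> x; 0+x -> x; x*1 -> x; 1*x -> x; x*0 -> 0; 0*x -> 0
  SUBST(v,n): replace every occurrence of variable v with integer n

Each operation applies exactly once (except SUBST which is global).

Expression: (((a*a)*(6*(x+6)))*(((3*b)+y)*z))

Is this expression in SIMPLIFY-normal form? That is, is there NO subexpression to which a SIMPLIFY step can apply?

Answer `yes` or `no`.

Answer: yes

Derivation:
Expression: (((a*a)*(6*(x+6)))*(((3*b)+y)*z))
Scanning for simplifiable subexpressions (pre-order)...
  at root: (((a*a)*(6*(x+6)))*(((3*b)+y)*z)) (not simplifiable)
  at L: ((a*a)*(6*(x+6))) (not simplifiable)
  at LL: (a*a) (not simplifiable)
  at LR: (6*(x+6)) (not simplifiable)
  at LRR: (x+6) (not simplifiable)
  at R: (((3*b)+y)*z) (not simplifiable)
  at RL: ((3*b)+y) (not simplifiable)
  at RLL: (3*b) (not simplifiable)
Result: no simplifiable subexpression found -> normal form.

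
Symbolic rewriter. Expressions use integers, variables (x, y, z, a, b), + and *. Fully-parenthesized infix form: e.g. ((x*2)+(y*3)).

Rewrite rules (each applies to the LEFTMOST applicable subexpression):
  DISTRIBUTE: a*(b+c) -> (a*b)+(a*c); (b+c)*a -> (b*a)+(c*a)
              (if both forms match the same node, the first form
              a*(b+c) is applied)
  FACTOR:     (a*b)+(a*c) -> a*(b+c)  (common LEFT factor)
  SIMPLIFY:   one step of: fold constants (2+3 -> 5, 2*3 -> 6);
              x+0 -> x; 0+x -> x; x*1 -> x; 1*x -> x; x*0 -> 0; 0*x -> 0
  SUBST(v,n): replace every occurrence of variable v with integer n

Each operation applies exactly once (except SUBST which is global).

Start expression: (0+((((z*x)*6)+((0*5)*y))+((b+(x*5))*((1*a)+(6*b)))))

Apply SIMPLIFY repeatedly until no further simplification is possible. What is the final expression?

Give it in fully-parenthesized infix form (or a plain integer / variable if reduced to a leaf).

Answer: (((z*x)*6)+((b+(x*5))*(a+(6*b))))

Derivation:
Start: (0+((((z*x)*6)+((0*5)*y))+((b+(x*5))*((1*a)+(6*b)))))
Step 1: at root: (0+((((z*x)*6)+((0*5)*y))+((b+(x*5))*((1*a)+(6*b))))) -> ((((z*x)*6)+((0*5)*y))+((b+(x*5))*((1*a)+(6*b)))); overall: (0+((((z*x)*6)+((0*5)*y))+((b+(x*5))*((1*a)+(6*b))))) -> ((((z*x)*6)+((0*5)*y))+((b+(x*5))*((1*a)+(6*b))))
Step 2: at LRL: (0*5) -> 0; overall: ((((z*x)*6)+((0*5)*y))+((b+(x*5))*((1*a)+(6*b)))) -> ((((z*x)*6)+(0*y))+((b+(x*5))*((1*a)+(6*b))))
Step 3: at LR: (0*y) -> 0; overall: ((((z*x)*6)+(0*y))+((b+(x*5))*((1*a)+(6*b)))) -> ((((z*x)*6)+0)+((b+(x*5))*((1*a)+(6*b))))
Step 4: at L: (((z*x)*6)+0) -> ((z*x)*6); overall: ((((z*x)*6)+0)+((b+(x*5))*((1*a)+(6*b)))) -> (((z*x)*6)+((b+(x*5))*((1*a)+(6*b))))
Step 5: at RRL: (1*a) -> a; overall: (((z*x)*6)+((b+(x*5))*((1*a)+(6*b)))) -> (((z*x)*6)+((b+(x*5))*(a+(6*b))))
Fixed point: (((z*x)*6)+((b+(x*5))*(a+(6*b))))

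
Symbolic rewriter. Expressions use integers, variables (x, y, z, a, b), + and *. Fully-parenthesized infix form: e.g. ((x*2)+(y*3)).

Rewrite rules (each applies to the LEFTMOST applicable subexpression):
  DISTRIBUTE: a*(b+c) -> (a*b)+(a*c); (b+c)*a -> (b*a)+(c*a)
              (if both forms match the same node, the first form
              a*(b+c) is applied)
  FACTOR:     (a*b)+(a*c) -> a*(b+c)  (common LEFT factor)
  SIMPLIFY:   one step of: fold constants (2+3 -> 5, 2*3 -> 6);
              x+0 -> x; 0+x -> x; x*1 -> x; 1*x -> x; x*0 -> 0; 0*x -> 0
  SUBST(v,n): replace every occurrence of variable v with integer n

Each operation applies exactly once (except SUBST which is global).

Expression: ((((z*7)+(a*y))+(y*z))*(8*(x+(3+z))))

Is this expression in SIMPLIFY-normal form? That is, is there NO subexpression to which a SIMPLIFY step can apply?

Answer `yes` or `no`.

Answer: yes

Derivation:
Expression: ((((z*7)+(a*y))+(y*z))*(8*(x+(3+z))))
Scanning for simplifiable subexpressions (pre-order)...
  at root: ((((z*7)+(a*y))+(y*z))*(8*(x+(3+z)))) (not simplifiable)
  at L: (((z*7)+(a*y))+(y*z)) (not simplifiable)
  at LL: ((z*7)+(a*y)) (not simplifiable)
  at LLL: (z*7) (not simplifiable)
  at LLR: (a*y) (not simplifiable)
  at LR: (y*z) (not simplifiable)
  at R: (8*(x+(3+z))) (not simplifiable)
  at RR: (x+(3+z)) (not simplifiable)
  at RRR: (3+z) (not simplifiable)
Result: no simplifiable subexpression found -> normal form.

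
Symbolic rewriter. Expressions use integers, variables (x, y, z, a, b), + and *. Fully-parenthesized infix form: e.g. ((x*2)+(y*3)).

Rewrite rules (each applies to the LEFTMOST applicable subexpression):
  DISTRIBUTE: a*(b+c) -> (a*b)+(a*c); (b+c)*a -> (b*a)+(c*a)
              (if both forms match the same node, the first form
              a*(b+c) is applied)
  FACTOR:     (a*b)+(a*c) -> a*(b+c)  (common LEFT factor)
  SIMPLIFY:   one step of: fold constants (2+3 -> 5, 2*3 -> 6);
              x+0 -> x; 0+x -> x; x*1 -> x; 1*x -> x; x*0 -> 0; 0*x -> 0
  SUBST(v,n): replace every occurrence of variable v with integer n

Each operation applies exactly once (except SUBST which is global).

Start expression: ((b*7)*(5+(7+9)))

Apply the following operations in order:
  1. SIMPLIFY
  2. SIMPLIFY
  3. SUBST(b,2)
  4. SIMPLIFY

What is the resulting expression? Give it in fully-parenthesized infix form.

Answer: (14*21)

Derivation:
Start: ((b*7)*(5+(7+9)))
Apply SIMPLIFY at RR (target: (7+9)): ((b*7)*(5+(7+9))) -> ((b*7)*(5+16))
Apply SIMPLIFY at R (target: (5+16)): ((b*7)*(5+16)) -> ((b*7)*21)
Apply SUBST(b,2): ((b*7)*21) -> ((2*7)*21)
Apply SIMPLIFY at L (target: (2*7)): ((2*7)*21) -> (14*21)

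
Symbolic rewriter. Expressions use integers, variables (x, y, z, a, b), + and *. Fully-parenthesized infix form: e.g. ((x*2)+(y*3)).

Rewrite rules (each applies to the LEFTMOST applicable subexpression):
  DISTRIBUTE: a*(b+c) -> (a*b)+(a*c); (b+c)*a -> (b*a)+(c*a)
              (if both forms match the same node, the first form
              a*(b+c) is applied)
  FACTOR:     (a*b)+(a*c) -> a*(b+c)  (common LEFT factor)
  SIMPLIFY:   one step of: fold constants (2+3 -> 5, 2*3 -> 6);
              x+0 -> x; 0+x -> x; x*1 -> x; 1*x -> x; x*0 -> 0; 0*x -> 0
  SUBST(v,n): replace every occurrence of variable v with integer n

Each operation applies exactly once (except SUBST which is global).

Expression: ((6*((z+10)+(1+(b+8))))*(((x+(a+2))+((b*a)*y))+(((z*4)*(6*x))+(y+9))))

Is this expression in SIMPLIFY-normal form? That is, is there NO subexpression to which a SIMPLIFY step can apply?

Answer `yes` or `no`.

Expression: ((6*((z+10)+(1+(b+8))))*(((x+(a+2))+((b*a)*y))+(((z*4)*(6*x))+(y+9))))
Scanning for simplifiable subexpressions (pre-order)...
  at root: ((6*((z+10)+(1+(b+8))))*(((x+(a+2))+((b*a)*y))+(((z*4)*(6*x))+(y+9)))) (not simplifiable)
  at L: (6*((z+10)+(1+(b+8)))) (not simplifiable)
  at LR: ((z+10)+(1+(b+8))) (not simplifiable)
  at LRL: (z+10) (not simplifiable)
  at LRR: (1+(b+8)) (not simplifiable)
  at LRRR: (b+8) (not simplifiable)
  at R: (((x+(a+2))+((b*a)*y))+(((z*4)*(6*x))+(y+9))) (not simplifiable)
  at RL: ((x+(a+2))+((b*a)*y)) (not simplifiable)
  at RLL: (x+(a+2)) (not simplifiable)
  at RLLR: (a+2) (not simplifiable)
  at RLR: ((b*a)*y) (not simplifiable)
  at RLRL: (b*a) (not simplifiable)
  at RR: (((z*4)*(6*x))+(y+9)) (not simplifiable)
  at RRL: ((z*4)*(6*x)) (not simplifiable)
  at RRLL: (z*4) (not simplifiable)
  at RRLR: (6*x) (not simplifiable)
  at RRR: (y+9) (not simplifiable)
Result: no simplifiable subexpression found -> normal form.

Answer: yes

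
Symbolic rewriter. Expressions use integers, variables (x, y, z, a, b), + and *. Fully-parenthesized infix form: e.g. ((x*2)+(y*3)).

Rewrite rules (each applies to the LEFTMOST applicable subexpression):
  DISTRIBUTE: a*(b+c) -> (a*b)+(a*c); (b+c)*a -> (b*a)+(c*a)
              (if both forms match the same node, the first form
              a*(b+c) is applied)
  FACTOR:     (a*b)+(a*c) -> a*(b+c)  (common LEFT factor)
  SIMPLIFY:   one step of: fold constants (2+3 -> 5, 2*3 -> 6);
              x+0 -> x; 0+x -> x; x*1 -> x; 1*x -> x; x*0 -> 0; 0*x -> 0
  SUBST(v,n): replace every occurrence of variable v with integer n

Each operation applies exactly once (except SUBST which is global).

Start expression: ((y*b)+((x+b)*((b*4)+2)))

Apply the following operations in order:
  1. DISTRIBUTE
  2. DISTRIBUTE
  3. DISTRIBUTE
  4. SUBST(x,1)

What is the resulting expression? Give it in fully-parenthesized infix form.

Answer: ((y*b)+(((1*(b*4))+(b*(b*4)))+((1*2)+(b*2))))

Derivation:
Start: ((y*b)+((x+b)*((b*4)+2)))
Apply DISTRIBUTE at R (target: ((x+b)*((b*4)+2))): ((y*b)+((x+b)*((b*4)+2))) -> ((y*b)+(((x+b)*(b*4))+((x+b)*2)))
Apply DISTRIBUTE at RL (target: ((x+b)*(b*4))): ((y*b)+(((x+b)*(b*4))+((x+b)*2))) -> ((y*b)+(((x*(b*4))+(b*(b*4)))+((x+b)*2)))
Apply DISTRIBUTE at RR (target: ((x+b)*2)): ((y*b)+(((x*(b*4))+(b*(b*4)))+((x+b)*2))) -> ((y*b)+(((x*(b*4))+(b*(b*4)))+((x*2)+(b*2))))
Apply SUBST(x,1): ((y*b)+(((x*(b*4))+(b*(b*4)))+((x*2)+(b*2)))) -> ((y*b)+(((1*(b*4))+(b*(b*4)))+((1*2)+(b*2))))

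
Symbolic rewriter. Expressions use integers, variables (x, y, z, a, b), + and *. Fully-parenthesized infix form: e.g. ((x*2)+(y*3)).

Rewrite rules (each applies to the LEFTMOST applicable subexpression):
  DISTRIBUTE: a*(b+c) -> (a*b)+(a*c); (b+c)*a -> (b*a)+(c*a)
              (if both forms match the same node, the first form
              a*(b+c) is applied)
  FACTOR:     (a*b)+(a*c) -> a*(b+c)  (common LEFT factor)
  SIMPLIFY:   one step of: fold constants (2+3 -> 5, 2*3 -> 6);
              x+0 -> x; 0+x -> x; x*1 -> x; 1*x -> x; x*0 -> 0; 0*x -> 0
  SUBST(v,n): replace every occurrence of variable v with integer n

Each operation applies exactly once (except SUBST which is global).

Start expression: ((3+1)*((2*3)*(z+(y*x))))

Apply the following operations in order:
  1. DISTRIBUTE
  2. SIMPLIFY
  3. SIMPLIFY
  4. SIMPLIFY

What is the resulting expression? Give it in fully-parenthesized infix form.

Start: ((3+1)*((2*3)*(z+(y*x))))
Apply DISTRIBUTE at root (target: ((3+1)*((2*3)*(z+(y*x))))): ((3+1)*((2*3)*(z+(y*x)))) -> ((3*((2*3)*(z+(y*x))))+(1*((2*3)*(z+(y*x)))))
Apply SIMPLIFY at LRL (target: (2*3)): ((3*((2*3)*(z+(y*x))))+(1*((2*3)*(z+(y*x))))) -> ((3*(6*(z+(y*x))))+(1*((2*3)*(z+(y*x)))))
Apply SIMPLIFY at R (target: (1*((2*3)*(z+(y*x))))): ((3*(6*(z+(y*x))))+(1*((2*3)*(z+(y*x))))) -> ((3*(6*(z+(y*x))))+((2*3)*(z+(y*x))))
Apply SIMPLIFY at RL (target: (2*3)): ((3*(6*(z+(y*x))))+((2*3)*(z+(y*x)))) -> ((3*(6*(z+(y*x))))+(6*(z+(y*x))))

Answer: ((3*(6*(z+(y*x))))+(6*(z+(y*x))))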